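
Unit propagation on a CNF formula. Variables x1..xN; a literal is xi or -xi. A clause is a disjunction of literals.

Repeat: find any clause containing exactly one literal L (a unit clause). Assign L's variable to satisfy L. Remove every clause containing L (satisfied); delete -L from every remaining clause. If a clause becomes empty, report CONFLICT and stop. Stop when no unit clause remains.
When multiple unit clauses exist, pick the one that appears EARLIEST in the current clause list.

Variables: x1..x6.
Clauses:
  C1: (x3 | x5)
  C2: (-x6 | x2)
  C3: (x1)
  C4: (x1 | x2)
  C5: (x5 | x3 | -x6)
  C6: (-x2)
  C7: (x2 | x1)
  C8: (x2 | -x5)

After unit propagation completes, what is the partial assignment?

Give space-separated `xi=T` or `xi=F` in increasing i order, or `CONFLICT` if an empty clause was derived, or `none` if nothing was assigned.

Answer: x1=T x2=F x3=T x5=F x6=F

Derivation:
unit clause [1] forces x1=T; simplify:
  satisfied 3 clause(s); 5 remain; assigned so far: [1]
unit clause [-2] forces x2=F; simplify:
  drop 2 from [-6, 2] -> [-6]
  drop 2 from [2, -5] -> [-5]
  satisfied 1 clause(s); 4 remain; assigned so far: [1, 2]
unit clause [-6] forces x6=F; simplify:
  satisfied 2 clause(s); 2 remain; assigned so far: [1, 2, 6]
unit clause [-5] forces x5=F; simplify:
  drop 5 from [3, 5] -> [3]
  satisfied 1 clause(s); 1 remain; assigned so far: [1, 2, 5, 6]
unit clause [3] forces x3=T; simplify:
  satisfied 1 clause(s); 0 remain; assigned so far: [1, 2, 3, 5, 6]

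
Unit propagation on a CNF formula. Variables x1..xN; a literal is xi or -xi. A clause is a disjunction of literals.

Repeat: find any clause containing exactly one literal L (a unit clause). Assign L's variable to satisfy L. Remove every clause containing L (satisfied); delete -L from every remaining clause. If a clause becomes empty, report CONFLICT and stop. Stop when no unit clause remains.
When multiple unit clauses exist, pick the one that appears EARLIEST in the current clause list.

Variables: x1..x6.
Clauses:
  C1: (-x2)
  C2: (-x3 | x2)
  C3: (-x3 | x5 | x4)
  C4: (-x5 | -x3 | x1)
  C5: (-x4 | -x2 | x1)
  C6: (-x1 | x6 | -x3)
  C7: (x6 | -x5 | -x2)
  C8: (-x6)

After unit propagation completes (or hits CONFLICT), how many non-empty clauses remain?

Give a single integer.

unit clause [-2] forces x2=F; simplify:
  drop 2 from [-3, 2] -> [-3]
  satisfied 3 clause(s); 5 remain; assigned so far: [2]
unit clause [-3] forces x3=F; simplify:
  satisfied 4 clause(s); 1 remain; assigned so far: [2, 3]
unit clause [-6] forces x6=F; simplify:
  satisfied 1 clause(s); 0 remain; assigned so far: [2, 3, 6]

Answer: 0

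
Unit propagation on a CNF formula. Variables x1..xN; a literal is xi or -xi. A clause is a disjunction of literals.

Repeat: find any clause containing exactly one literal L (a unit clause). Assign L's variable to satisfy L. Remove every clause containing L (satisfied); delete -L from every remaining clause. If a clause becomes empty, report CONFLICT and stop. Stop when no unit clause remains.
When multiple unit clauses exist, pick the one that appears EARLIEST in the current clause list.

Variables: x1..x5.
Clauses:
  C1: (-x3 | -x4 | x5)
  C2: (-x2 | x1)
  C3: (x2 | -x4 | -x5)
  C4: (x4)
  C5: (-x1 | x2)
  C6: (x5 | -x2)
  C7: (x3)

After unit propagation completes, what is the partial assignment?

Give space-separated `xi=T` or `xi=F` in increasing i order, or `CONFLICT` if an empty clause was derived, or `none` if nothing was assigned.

unit clause [4] forces x4=T; simplify:
  drop -4 from [-3, -4, 5] -> [-3, 5]
  drop -4 from [2, -4, -5] -> [2, -5]
  satisfied 1 clause(s); 6 remain; assigned so far: [4]
unit clause [3] forces x3=T; simplify:
  drop -3 from [-3, 5] -> [5]
  satisfied 1 clause(s); 5 remain; assigned so far: [3, 4]
unit clause [5] forces x5=T; simplify:
  drop -5 from [2, -5] -> [2]
  satisfied 2 clause(s); 3 remain; assigned so far: [3, 4, 5]
unit clause [2] forces x2=T; simplify:
  drop -2 from [-2, 1] -> [1]
  satisfied 2 clause(s); 1 remain; assigned so far: [2, 3, 4, 5]
unit clause [1] forces x1=T; simplify:
  satisfied 1 clause(s); 0 remain; assigned so far: [1, 2, 3, 4, 5]

Answer: x1=T x2=T x3=T x4=T x5=T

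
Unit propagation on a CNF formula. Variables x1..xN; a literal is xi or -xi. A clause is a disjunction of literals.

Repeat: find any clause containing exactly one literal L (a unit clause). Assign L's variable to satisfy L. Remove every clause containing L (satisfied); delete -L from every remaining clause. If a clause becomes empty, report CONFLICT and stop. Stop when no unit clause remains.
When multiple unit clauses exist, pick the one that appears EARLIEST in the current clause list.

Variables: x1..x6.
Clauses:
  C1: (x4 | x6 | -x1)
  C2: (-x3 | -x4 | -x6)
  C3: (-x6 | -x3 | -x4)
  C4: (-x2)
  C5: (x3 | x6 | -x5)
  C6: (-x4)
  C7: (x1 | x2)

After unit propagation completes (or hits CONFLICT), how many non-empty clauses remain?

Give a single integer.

Answer: 0

Derivation:
unit clause [-2] forces x2=F; simplify:
  drop 2 from [1, 2] -> [1]
  satisfied 1 clause(s); 6 remain; assigned so far: [2]
unit clause [-4] forces x4=F; simplify:
  drop 4 from [4, 6, -1] -> [6, -1]
  satisfied 3 clause(s); 3 remain; assigned so far: [2, 4]
unit clause [1] forces x1=T; simplify:
  drop -1 from [6, -1] -> [6]
  satisfied 1 clause(s); 2 remain; assigned so far: [1, 2, 4]
unit clause [6] forces x6=T; simplify:
  satisfied 2 clause(s); 0 remain; assigned so far: [1, 2, 4, 6]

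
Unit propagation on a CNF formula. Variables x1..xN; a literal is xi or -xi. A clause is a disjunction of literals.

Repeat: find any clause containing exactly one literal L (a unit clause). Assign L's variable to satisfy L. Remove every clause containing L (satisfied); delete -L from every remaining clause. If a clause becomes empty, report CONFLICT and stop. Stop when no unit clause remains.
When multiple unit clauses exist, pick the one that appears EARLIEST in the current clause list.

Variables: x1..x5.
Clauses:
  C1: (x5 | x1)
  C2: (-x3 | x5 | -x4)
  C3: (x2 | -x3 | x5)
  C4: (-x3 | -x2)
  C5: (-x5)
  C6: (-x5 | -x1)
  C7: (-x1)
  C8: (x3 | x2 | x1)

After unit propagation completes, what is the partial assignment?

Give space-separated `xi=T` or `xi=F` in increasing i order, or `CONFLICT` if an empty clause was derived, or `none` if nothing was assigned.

unit clause [-5] forces x5=F; simplify:
  drop 5 from [5, 1] -> [1]
  drop 5 from [-3, 5, -4] -> [-3, -4]
  drop 5 from [2, -3, 5] -> [2, -3]
  satisfied 2 clause(s); 6 remain; assigned so far: [5]
unit clause [1] forces x1=T; simplify:
  drop -1 from [-1] -> [] (empty!)
  satisfied 2 clause(s); 4 remain; assigned so far: [1, 5]
CONFLICT (empty clause)

Answer: CONFLICT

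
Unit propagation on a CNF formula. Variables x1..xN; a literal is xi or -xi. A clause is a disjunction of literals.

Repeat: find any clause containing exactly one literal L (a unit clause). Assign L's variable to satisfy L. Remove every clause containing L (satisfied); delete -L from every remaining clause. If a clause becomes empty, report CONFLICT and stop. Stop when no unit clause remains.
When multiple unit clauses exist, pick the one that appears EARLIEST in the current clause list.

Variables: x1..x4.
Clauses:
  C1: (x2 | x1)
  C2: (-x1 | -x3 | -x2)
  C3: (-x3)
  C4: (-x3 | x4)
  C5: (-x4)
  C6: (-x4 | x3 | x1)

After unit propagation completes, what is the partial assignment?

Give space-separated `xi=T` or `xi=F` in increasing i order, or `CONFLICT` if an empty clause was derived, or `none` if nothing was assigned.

unit clause [-3] forces x3=F; simplify:
  drop 3 from [-4, 3, 1] -> [-4, 1]
  satisfied 3 clause(s); 3 remain; assigned so far: [3]
unit clause [-4] forces x4=F; simplify:
  satisfied 2 clause(s); 1 remain; assigned so far: [3, 4]

Answer: x3=F x4=F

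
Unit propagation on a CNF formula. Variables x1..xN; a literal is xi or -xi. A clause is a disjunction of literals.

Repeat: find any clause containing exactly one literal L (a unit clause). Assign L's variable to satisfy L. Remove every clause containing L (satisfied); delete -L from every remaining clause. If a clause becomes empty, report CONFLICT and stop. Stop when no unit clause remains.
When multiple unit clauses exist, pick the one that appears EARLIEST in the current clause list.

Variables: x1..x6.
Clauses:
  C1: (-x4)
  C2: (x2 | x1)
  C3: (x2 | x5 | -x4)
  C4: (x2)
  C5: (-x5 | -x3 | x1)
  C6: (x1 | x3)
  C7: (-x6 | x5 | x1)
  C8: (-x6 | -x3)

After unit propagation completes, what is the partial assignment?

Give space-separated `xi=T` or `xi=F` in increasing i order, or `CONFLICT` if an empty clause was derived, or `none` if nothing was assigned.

Answer: x2=T x4=F

Derivation:
unit clause [-4] forces x4=F; simplify:
  satisfied 2 clause(s); 6 remain; assigned so far: [4]
unit clause [2] forces x2=T; simplify:
  satisfied 2 clause(s); 4 remain; assigned so far: [2, 4]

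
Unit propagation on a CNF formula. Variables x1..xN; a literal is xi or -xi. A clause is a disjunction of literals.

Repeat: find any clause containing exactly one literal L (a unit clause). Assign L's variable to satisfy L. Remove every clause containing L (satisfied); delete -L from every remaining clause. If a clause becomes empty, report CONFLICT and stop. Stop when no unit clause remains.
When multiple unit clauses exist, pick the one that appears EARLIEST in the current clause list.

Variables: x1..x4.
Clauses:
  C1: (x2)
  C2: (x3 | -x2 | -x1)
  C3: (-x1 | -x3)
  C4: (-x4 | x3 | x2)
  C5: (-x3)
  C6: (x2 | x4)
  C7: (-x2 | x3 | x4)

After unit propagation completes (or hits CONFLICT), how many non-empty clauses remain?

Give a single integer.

Answer: 0

Derivation:
unit clause [2] forces x2=T; simplify:
  drop -2 from [3, -2, -1] -> [3, -1]
  drop -2 from [-2, 3, 4] -> [3, 4]
  satisfied 3 clause(s); 4 remain; assigned so far: [2]
unit clause [-3] forces x3=F; simplify:
  drop 3 from [3, -1] -> [-1]
  drop 3 from [3, 4] -> [4]
  satisfied 2 clause(s); 2 remain; assigned so far: [2, 3]
unit clause [-1] forces x1=F; simplify:
  satisfied 1 clause(s); 1 remain; assigned so far: [1, 2, 3]
unit clause [4] forces x4=T; simplify:
  satisfied 1 clause(s); 0 remain; assigned so far: [1, 2, 3, 4]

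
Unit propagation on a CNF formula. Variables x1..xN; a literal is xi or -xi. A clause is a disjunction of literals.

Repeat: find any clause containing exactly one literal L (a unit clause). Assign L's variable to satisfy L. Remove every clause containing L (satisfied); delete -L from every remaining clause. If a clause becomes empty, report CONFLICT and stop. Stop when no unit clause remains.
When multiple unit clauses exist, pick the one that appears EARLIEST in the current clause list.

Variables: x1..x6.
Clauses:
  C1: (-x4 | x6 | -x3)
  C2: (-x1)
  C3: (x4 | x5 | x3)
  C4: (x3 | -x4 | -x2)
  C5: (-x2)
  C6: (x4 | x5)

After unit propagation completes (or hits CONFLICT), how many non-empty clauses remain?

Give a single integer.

unit clause [-1] forces x1=F; simplify:
  satisfied 1 clause(s); 5 remain; assigned so far: [1]
unit clause [-2] forces x2=F; simplify:
  satisfied 2 clause(s); 3 remain; assigned so far: [1, 2]

Answer: 3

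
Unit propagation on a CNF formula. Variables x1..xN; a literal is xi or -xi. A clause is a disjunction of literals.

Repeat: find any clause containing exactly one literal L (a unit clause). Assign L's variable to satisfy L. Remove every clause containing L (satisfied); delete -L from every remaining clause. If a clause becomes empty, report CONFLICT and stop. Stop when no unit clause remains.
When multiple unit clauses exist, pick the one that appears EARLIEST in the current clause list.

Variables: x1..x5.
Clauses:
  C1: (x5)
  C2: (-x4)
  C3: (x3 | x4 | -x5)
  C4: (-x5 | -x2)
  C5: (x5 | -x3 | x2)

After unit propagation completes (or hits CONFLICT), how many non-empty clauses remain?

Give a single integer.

Answer: 0

Derivation:
unit clause [5] forces x5=T; simplify:
  drop -5 from [3, 4, -5] -> [3, 4]
  drop -5 from [-5, -2] -> [-2]
  satisfied 2 clause(s); 3 remain; assigned so far: [5]
unit clause [-4] forces x4=F; simplify:
  drop 4 from [3, 4] -> [3]
  satisfied 1 clause(s); 2 remain; assigned so far: [4, 5]
unit clause [3] forces x3=T; simplify:
  satisfied 1 clause(s); 1 remain; assigned so far: [3, 4, 5]
unit clause [-2] forces x2=F; simplify:
  satisfied 1 clause(s); 0 remain; assigned so far: [2, 3, 4, 5]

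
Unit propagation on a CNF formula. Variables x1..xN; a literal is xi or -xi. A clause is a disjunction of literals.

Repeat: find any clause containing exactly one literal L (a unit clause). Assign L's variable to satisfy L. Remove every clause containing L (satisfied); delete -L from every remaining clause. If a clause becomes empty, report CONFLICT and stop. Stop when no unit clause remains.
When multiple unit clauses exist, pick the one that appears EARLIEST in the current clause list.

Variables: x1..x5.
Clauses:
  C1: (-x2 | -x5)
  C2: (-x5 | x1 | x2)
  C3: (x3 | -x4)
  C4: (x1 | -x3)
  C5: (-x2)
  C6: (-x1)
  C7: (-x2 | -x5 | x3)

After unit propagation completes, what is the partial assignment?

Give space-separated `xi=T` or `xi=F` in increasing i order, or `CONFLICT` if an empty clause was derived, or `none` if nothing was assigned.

unit clause [-2] forces x2=F; simplify:
  drop 2 from [-5, 1, 2] -> [-5, 1]
  satisfied 3 clause(s); 4 remain; assigned so far: [2]
unit clause [-1] forces x1=F; simplify:
  drop 1 from [-5, 1] -> [-5]
  drop 1 from [1, -3] -> [-3]
  satisfied 1 clause(s); 3 remain; assigned so far: [1, 2]
unit clause [-5] forces x5=F; simplify:
  satisfied 1 clause(s); 2 remain; assigned so far: [1, 2, 5]
unit clause [-3] forces x3=F; simplify:
  drop 3 from [3, -4] -> [-4]
  satisfied 1 clause(s); 1 remain; assigned so far: [1, 2, 3, 5]
unit clause [-4] forces x4=F; simplify:
  satisfied 1 clause(s); 0 remain; assigned so far: [1, 2, 3, 4, 5]

Answer: x1=F x2=F x3=F x4=F x5=F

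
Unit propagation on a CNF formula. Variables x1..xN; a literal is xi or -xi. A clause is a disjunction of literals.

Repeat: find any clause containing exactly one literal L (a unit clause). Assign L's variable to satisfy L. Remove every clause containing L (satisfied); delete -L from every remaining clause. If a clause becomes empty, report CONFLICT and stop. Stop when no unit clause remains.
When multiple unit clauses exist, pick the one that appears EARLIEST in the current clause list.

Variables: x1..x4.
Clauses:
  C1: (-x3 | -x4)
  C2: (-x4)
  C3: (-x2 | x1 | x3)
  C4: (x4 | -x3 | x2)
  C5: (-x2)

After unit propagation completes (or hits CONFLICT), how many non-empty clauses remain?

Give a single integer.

Answer: 0

Derivation:
unit clause [-4] forces x4=F; simplify:
  drop 4 from [4, -3, 2] -> [-3, 2]
  satisfied 2 clause(s); 3 remain; assigned so far: [4]
unit clause [-2] forces x2=F; simplify:
  drop 2 from [-3, 2] -> [-3]
  satisfied 2 clause(s); 1 remain; assigned so far: [2, 4]
unit clause [-3] forces x3=F; simplify:
  satisfied 1 clause(s); 0 remain; assigned so far: [2, 3, 4]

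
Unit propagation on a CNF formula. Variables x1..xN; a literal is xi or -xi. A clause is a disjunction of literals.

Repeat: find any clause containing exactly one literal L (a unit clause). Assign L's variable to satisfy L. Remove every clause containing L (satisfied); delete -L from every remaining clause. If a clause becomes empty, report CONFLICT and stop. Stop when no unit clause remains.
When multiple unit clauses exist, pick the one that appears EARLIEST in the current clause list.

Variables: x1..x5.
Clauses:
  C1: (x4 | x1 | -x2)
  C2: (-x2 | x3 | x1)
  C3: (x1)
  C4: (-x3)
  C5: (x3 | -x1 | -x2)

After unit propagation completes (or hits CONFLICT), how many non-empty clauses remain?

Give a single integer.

Answer: 0

Derivation:
unit clause [1] forces x1=T; simplify:
  drop -1 from [3, -1, -2] -> [3, -2]
  satisfied 3 clause(s); 2 remain; assigned so far: [1]
unit clause [-3] forces x3=F; simplify:
  drop 3 from [3, -2] -> [-2]
  satisfied 1 clause(s); 1 remain; assigned so far: [1, 3]
unit clause [-2] forces x2=F; simplify:
  satisfied 1 clause(s); 0 remain; assigned so far: [1, 2, 3]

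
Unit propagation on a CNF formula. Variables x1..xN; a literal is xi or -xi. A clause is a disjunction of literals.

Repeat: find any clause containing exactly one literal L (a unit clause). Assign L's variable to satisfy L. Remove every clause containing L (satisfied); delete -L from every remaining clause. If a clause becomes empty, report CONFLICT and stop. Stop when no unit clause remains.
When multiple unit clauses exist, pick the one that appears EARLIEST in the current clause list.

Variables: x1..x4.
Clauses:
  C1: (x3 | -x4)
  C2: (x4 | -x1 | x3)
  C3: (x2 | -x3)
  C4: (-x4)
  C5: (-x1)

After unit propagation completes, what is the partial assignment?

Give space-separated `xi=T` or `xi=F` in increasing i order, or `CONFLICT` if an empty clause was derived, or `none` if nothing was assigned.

Answer: x1=F x4=F

Derivation:
unit clause [-4] forces x4=F; simplify:
  drop 4 from [4, -1, 3] -> [-1, 3]
  satisfied 2 clause(s); 3 remain; assigned so far: [4]
unit clause [-1] forces x1=F; simplify:
  satisfied 2 clause(s); 1 remain; assigned so far: [1, 4]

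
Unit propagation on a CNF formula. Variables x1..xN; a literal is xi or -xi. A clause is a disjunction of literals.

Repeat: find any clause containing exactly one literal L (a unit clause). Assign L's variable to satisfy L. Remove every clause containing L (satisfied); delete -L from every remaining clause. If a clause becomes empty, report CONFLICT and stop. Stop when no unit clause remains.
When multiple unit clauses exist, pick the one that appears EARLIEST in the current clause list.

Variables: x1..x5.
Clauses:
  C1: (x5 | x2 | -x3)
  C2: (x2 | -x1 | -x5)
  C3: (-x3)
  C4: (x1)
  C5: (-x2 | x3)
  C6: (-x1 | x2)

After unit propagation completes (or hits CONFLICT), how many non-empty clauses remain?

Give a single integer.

unit clause [-3] forces x3=F; simplify:
  drop 3 from [-2, 3] -> [-2]
  satisfied 2 clause(s); 4 remain; assigned so far: [3]
unit clause [1] forces x1=T; simplify:
  drop -1 from [2, -1, -5] -> [2, -5]
  drop -1 from [-1, 2] -> [2]
  satisfied 1 clause(s); 3 remain; assigned so far: [1, 3]
unit clause [-2] forces x2=F; simplify:
  drop 2 from [2, -5] -> [-5]
  drop 2 from [2] -> [] (empty!)
  satisfied 1 clause(s); 2 remain; assigned so far: [1, 2, 3]
CONFLICT (empty clause)

Answer: 1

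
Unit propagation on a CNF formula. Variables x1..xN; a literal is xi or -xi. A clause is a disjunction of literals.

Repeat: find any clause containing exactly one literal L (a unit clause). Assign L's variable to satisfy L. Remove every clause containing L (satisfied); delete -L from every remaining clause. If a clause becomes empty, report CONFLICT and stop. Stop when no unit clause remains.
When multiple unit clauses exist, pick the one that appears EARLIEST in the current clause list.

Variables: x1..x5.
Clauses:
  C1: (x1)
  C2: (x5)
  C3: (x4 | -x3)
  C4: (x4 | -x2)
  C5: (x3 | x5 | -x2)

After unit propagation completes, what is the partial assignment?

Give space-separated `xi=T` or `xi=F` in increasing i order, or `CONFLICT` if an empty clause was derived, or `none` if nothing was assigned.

unit clause [1] forces x1=T; simplify:
  satisfied 1 clause(s); 4 remain; assigned so far: [1]
unit clause [5] forces x5=T; simplify:
  satisfied 2 clause(s); 2 remain; assigned so far: [1, 5]

Answer: x1=T x5=T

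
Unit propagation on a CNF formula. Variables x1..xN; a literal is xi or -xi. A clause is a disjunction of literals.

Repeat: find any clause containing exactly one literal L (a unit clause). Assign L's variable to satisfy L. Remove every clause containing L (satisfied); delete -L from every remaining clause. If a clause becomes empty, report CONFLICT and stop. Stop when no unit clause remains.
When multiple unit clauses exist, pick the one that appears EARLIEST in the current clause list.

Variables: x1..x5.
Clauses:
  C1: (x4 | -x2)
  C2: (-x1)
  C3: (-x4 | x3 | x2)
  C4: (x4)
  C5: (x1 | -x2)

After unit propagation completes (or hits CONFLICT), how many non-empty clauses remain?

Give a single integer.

unit clause [-1] forces x1=F; simplify:
  drop 1 from [1, -2] -> [-2]
  satisfied 1 clause(s); 4 remain; assigned so far: [1]
unit clause [4] forces x4=T; simplify:
  drop -4 from [-4, 3, 2] -> [3, 2]
  satisfied 2 clause(s); 2 remain; assigned so far: [1, 4]
unit clause [-2] forces x2=F; simplify:
  drop 2 from [3, 2] -> [3]
  satisfied 1 clause(s); 1 remain; assigned so far: [1, 2, 4]
unit clause [3] forces x3=T; simplify:
  satisfied 1 clause(s); 0 remain; assigned so far: [1, 2, 3, 4]

Answer: 0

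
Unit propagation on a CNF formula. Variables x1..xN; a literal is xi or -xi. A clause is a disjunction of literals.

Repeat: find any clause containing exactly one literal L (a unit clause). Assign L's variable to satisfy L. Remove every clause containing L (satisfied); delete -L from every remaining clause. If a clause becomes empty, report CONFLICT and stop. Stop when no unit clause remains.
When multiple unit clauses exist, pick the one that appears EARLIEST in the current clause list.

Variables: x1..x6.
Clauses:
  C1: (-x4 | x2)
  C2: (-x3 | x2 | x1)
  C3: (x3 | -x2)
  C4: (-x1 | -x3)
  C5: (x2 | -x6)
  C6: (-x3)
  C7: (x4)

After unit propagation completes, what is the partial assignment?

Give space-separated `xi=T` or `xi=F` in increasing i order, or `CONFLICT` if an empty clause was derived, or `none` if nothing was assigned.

unit clause [-3] forces x3=F; simplify:
  drop 3 from [3, -2] -> [-2]
  satisfied 3 clause(s); 4 remain; assigned so far: [3]
unit clause [-2] forces x2=F; simplify:
  drop 2 from [-4, 2] -> [-4]
  drop 2 from [2, -6] -> [-6]
  satisfied 1 clause(s); 3 remain; assigned so far: [2, 3]
unit clause [-4] forces x4=F; simplify:
  drop 4 from [4] -> [] (empty!)
  satisfied 1 clause(s); 2 remain; assigned so far: [2, 3, 4]
CONFLICT (empty clause)

Answer: CONFLICT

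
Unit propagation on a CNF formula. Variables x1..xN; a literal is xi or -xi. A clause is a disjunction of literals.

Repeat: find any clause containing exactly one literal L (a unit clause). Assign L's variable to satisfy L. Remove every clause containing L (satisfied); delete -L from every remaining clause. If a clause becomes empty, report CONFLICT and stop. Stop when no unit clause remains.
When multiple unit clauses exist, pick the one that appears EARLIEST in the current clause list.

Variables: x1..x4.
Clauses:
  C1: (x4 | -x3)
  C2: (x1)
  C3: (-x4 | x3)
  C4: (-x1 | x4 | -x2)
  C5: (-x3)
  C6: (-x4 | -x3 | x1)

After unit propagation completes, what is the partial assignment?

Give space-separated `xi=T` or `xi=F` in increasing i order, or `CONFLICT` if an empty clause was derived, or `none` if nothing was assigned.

Answer: x1=T x2=F x3=F x4=F

Derivation:
unit clause [1] forces x1=T; simplify:
  drop -1 from [-1, 4, -2] -> [4, -2]
  satisfied 2 clause(s); 4 remain; assigned so far: [1]
unit clause [-3] forces x3=F; simplify:
  drop 3 from [-4, 3] -> [-4]
  satisfied 2 clause(s); 2 remain; assigned so far: [1, 3]
unit clause [-4] forces x4=F; simplify:
  drop 4 from [4, -2] -> [-2]
  satisfied 1 clause(s); 1 remain; assigned so far: [1, 3, 4]
unit clause [-2] forces x2=F; simplify:
  satisfied 1 clause(s); 0 remain; assigned so far: [1, 2, 3, 4]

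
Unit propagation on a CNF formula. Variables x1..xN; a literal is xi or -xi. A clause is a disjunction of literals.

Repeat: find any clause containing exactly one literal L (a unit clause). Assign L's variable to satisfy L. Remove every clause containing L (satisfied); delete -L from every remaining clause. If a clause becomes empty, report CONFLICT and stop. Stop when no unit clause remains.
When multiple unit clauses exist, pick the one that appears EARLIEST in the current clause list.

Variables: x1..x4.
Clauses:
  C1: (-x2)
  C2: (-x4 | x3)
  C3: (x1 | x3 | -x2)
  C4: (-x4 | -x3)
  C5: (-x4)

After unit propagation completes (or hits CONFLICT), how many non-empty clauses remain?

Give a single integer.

unit clause [-2] forces x2=F; simplify:
  satisfied 2 clause(s); 3 remain; assigned so far: [2]
unit clause [-4] forces x4=F; simplify:
  satisfied 3 clause(s); 0 remain; assigned so far: [2, 4]

Answer: 0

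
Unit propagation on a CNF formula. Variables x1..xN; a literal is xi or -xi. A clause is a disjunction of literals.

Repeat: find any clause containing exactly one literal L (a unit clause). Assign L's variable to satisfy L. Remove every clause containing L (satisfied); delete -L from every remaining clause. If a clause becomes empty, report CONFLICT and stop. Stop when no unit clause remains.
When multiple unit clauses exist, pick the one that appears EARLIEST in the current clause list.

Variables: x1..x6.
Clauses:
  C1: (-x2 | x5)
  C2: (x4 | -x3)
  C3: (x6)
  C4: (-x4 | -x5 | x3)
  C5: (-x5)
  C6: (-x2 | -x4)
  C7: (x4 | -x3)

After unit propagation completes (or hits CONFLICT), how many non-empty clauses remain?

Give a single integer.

unit clause [6] forces x6=T; simplify:
  satisfied 1 clause(s); 6 remain; assigned so far: [6]
unit clause [-5] forces x5=F; simplify:
  drop 5 from [-2, 5] -> [-2]
  satisfied 2 clause(s); 4 remain; assigned so far: [5, 6]
unit clause [-2] forces x2=F; simplify:
  satisfied 2 clause(s); 2 remain; assigned so far: [2, 5, 6]

Answer: 2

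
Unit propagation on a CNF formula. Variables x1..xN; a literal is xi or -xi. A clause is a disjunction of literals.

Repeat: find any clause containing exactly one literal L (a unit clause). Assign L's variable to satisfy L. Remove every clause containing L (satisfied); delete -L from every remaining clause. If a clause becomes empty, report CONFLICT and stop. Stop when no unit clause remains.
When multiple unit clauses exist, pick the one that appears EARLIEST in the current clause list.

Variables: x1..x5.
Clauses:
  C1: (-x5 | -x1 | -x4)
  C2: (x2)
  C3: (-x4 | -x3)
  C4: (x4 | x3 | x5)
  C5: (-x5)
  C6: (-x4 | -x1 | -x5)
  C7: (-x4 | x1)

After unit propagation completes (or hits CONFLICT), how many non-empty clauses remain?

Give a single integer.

Answer: 3

Derivation:
unit clause [2] forces x2=T; simplify:
  satisfied 1 clause(s); 6 remain; assigned so far: [2]
unit clause [-5] forces x5=F; simplify:
  drop 5 from [4, 3, 5] -> [4, 3]
  satisfied 3 clause(s); 3 remain; assigned so far: [2, 5]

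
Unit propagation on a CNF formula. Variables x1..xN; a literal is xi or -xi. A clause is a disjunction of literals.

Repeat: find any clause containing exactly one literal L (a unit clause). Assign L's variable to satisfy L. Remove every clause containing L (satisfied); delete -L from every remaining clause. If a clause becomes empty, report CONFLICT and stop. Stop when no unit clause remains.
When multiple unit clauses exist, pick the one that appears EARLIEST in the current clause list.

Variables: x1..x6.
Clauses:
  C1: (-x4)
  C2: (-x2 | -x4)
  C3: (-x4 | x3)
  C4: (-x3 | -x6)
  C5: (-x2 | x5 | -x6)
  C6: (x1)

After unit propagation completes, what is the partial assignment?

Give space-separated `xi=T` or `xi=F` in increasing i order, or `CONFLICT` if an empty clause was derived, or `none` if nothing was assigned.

unit clause [-4] forces x4=F; simplify:
  satisfied 3 clause(s); 3 remain; assigned so far: [4]
unit clause [1] forces x1=T; simplify:
  satisfied 1 clause(s); 2 remain; assigned so far: [1, 4]

Answer: x1=T x4=F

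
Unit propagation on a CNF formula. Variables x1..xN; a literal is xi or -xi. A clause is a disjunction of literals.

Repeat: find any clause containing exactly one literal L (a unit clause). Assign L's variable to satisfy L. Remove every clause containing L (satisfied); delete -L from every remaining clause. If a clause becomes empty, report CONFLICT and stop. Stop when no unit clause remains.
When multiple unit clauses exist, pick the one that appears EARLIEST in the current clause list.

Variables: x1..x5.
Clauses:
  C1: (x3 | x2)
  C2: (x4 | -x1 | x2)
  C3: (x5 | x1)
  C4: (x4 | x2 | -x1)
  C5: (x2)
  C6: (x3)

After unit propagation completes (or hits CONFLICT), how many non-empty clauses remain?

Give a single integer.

unit clause [2] forces x2=T; simplify:
  satisfied 4 clause(s); 2 remain; assigned so far: [2]
unit clause [3] forces x3=T; simplify:
  satisfied 1 clause(s); 1 remain; assigned so far: [2, 3]

Answer: 1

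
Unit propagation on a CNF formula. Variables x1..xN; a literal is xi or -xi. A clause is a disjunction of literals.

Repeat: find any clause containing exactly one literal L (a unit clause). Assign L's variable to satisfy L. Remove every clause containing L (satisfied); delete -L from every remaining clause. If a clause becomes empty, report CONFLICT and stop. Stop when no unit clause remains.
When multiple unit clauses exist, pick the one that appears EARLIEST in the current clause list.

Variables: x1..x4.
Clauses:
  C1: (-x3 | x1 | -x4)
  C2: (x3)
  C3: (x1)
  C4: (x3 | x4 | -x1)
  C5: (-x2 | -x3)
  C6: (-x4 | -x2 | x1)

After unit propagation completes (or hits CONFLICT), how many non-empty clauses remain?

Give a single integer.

unit clause [3] forces x3=T; simplify:
  drop -3 from [-3, 1, -4] -> [1, -4]
  drop -3 from [-2, -3] -> [-2]
  satisfied 2 clause(s); 4 remain; assigned so far: [3]
unit clause [1] forces x1=T; simplify:
  satisfied 3 clause(s); 1 remain; assigned so far: [1, 3]
unit clause [-2] forces x2=F; simplify:
  satisfied 1 clause(s); 0 remain; assigned so far: [1, 2, 3]

Answer: 0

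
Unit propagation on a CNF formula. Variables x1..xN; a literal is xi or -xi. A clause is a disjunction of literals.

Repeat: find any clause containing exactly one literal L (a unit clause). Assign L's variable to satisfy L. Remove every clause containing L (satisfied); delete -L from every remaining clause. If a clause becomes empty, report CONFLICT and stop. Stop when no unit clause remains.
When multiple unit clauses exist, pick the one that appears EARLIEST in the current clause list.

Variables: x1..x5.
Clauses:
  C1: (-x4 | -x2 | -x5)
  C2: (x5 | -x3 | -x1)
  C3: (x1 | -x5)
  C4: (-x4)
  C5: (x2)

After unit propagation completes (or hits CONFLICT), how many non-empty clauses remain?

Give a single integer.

unit clause [-4] forces x4=F; simplify:
  satisfied 2 clause(s); 3 remain; assigned so far: [4]
unit clause [2] forces x2=T; simplify:
  satisfied 1 clause(s); 2 remain; assigned so far: [2, 4]

Answer: 2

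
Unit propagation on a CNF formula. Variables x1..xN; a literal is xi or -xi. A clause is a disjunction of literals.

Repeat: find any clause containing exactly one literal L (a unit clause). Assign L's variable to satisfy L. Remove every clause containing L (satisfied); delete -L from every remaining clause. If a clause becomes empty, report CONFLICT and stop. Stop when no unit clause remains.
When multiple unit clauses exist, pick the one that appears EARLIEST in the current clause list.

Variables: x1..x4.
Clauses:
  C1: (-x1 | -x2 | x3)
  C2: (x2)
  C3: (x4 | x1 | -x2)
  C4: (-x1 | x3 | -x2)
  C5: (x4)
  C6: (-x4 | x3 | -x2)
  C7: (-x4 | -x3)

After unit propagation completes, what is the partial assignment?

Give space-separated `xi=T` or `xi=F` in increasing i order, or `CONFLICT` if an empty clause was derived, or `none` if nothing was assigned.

Answer: CONFLICT

Derivation:
unit clause [2] forces x2=T; simplify:
  drop -2 from [-1, -2, 3] -> [-1, 3]
  drop -2 from [4, 1, -2] -> [4, 1]
  drop -2 from [-1, 3, -2] -> [-1, 3]
  drop -2 from [-4, 3, -2] -> [-4, 3]
  satisfied 1 clause(s); 6 remain; assigned so far: [2]
unit clause [4] forces x4=T; simplify:
  drop -4 from [-4, 3] -> [3]
  drop -4 from [-4, -3] -> [-3]
  satisfied 2 clause(s); 4 remain; assigned so far: [2, 4]
unit clause [3] forces x3=T; simplify:
  drop -3 from [-3] -> [] (empty!)
  satisfied 3 clause(s); 1 remain; assigned so far: [2, 3, 4]
CONFLICT (empty clause)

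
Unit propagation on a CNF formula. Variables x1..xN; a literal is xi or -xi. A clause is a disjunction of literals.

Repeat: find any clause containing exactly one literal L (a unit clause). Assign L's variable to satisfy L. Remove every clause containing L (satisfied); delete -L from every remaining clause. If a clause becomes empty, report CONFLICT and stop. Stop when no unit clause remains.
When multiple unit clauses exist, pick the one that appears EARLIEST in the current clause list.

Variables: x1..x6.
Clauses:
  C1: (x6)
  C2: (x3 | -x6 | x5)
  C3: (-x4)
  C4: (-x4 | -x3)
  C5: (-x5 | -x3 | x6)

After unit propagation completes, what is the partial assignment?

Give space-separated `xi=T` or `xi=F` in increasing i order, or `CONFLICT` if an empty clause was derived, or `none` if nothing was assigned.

Answer: x4=F x6=T

Derivation:
unit clause [6] forces x6=T; simplify:
  drop -6 from [3, -6, 5] -> [3, 5]
  satisfied 2 clause(s); 3 remain; assigned so far: [6]
unit clause [-4] forces x4=F; simplify:
  satisfied 2 clause(s); 1 remain; assigned so far: [4, 6]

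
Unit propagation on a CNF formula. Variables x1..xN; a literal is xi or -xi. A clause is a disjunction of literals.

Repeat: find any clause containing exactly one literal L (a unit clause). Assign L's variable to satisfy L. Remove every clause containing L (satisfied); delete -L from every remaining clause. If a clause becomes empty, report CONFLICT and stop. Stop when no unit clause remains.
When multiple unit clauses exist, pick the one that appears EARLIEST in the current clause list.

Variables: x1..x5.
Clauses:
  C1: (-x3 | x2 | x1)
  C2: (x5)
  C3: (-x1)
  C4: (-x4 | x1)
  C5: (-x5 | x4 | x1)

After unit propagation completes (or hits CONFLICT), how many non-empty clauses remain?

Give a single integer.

Answer: 1

Derivation:
unit clause [5] forces x5=T; simplify:
  drop -5 from [-5, 4, 1] -> [4, 1]
  satisfied 1 clause(s); 4 remain; assigned so far: [5]
unit clause [-1] forces x1=F; simplify:
  drop 1 from [-3, 2, 1] -> [-3, 2]
  drop 1 from [-4, 1] -> [-4]
  drop 1 from [4, 1] -> [4]
  satisfied 1 clause(s); 3 remain; assigned so far: [1, 5]
unit clause [-4] forces x4=F; simplify:
  drop 4 from [4] -> [] (empty!)
  satisfied 1 clause(s); 2 remain; assigned so far: [1, 4, 5]
CONFLICT (empty clause)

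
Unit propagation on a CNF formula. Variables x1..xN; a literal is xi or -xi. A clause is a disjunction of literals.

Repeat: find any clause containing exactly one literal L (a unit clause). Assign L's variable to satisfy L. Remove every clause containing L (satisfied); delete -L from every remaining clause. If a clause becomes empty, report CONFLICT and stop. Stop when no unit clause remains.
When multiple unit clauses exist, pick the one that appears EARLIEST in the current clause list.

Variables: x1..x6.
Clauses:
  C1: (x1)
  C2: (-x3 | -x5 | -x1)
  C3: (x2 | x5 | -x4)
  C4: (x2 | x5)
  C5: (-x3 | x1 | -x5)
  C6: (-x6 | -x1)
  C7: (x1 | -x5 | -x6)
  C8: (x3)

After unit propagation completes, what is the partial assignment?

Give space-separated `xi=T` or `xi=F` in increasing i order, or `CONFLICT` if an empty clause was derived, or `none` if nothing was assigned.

unit clause [1] forces x1=T; simplify:
  drop -1 from [-3, -5, -1] -> [-3, -5]
  drop -1 from [-6, -1] -> [-6]
  satisfied 3 clause(s); 5 remain; assigned so far: [1]
unit clause [-6] forces x6=F; simplify:
  satisfied 1 clause(s); 4 remain; assigned so far: [1, 6]
unit clause [3] forces x3=T; simplify:
  drop -3 from [-3, -5] -> [-5]
  satisfied 1 clause(s); 3 remain; assigned so far: [1, 3, 6]
unit clause [-5] forces x5=F; simplify:
  drop 5 from [2, 5, -4] -> [2, -4]
  drop 5 from [2, 5] -> [2]
  satisfied 1 clause(s); 2 remain; assigned so far: [1, 3, 5, 6]
unit clause [2] forces x2=T; simplify:
  satisfied 2 clause(s); 0 remain; assigned so far: [1, 2, 3, 5, 6]

Answer: x1=T x2=T x3=T x5=F x6=F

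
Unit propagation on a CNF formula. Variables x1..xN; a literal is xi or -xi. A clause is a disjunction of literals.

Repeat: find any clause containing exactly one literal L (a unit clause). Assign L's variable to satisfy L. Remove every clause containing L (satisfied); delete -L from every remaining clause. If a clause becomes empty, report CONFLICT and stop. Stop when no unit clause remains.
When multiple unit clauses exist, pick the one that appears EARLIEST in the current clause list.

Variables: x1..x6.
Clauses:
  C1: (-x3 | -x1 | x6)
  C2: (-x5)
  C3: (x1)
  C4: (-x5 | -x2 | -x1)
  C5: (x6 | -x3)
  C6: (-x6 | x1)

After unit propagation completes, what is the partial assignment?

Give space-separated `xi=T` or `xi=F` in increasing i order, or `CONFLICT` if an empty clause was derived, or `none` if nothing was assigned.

unit clause [-5] forces x5=F; simplify:
  satisfied 2 clause(s); 4 remain; assigned so far: [5]
unit clause [1] forces x1=T; simplify:
  drop -1 from [-3, -1, 6] -> [-3, 6]
  satisfied 2 clause(s); 2 remain; assigned so far: [1, 5]

Answer: x1=T x5=F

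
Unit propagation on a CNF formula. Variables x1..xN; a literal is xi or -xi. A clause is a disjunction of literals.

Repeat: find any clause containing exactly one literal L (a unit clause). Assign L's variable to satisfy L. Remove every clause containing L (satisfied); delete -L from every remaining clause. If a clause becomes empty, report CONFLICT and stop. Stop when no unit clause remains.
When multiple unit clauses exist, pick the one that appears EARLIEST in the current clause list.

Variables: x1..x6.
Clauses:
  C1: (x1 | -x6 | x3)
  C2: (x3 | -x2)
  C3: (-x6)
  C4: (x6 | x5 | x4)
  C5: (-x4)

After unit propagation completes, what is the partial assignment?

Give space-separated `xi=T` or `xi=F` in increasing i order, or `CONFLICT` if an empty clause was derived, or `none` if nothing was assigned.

Answer: x4=F x5=T x6=F

Derivation:
unit clause [-6] forces x6=F; simplify:
  drop 6 from [6, 5, 4] -> [5, 4]
  satisfied 2 clause(s); 3 remain; assigned so far: [6]
unit clause [-4] forces x4=F; simplify:
  drop 4 from [5, 4] -> [5]
  satisfied 1 clause(s); 2 remain; assigned so far: [4, 6]
unit clause [5] forces x5=T; simplify:
  satisfied 1 clause(s); 1 remain; assigned so far: [4, 5, 6]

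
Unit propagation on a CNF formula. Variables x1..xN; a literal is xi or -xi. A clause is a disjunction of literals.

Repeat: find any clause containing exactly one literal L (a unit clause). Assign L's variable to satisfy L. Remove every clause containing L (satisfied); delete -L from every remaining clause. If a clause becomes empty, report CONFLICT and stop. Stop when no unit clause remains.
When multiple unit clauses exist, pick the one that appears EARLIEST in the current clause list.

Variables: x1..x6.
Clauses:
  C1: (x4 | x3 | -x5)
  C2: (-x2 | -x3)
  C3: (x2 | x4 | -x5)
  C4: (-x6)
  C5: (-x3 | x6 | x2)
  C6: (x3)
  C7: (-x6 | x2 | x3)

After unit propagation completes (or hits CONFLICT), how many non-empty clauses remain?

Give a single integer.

Answer: 1

Derivation:
unit clause [-6] forces x6=F; simplify:
  drop 6 from [-3, 6, 2] -> [-3, 2]
  satisfied 2 clause(s); 5 remain; assigned so far: [6]
unit clause [3] forces x3=T; simplify:
  drop -3 from [-2, -3] -> [-2]
  drop -3 from [-3, 2] -> [2]
  satisfied 2 clause(s); 3 remain; assigned so far: [3, 6]
unit clause [-2] forces x2=F; simplify:
  drop 2 from [2, 4, -5] -> [4, -5]
  drop 2 from [2] -> [] (empty!)
  satisfied 1 clause(s); 2 remain; assigned so far: [2, 3, 6]
CONFLICT (empty clause)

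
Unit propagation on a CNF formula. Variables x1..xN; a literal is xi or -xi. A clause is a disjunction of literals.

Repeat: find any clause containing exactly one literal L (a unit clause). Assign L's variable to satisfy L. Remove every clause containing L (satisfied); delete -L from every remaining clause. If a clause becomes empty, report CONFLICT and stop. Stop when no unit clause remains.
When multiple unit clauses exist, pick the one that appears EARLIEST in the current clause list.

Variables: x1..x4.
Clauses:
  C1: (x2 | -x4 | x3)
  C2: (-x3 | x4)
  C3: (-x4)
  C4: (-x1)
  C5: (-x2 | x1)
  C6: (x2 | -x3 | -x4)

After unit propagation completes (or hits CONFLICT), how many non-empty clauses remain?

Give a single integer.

unit clause [-4] forces x4=F; simplify:
  drop 4 from [-3, 4] -> [-3]
  satisfied 3 clause(s); 3 remain; assigned so far: [4]
unit clause [-3] forces x3=F; simplify:
  satisfied 1 clause(s); 2 remain; assigned so far: [3, 4]
unit clause [-1] forces x1=F; simplify:
  drop 1 from [-2, 1] -> [-2]
  satisfied 1 clause(s); 1 remain; assigned so far: [1, 3, 4]
unit clause [-2] forces x2=F; simplify:
  satisfied 1 clause(s); 0 remain; assigned so far: [1, 2, 3, 4]

Answer: 0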